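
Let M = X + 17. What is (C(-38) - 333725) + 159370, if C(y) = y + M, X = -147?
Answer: -174523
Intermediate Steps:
M = -130 (M = -147 + 17 = -130)
C(y) = -130 + y (C(y) = y - 130 = -130 + y)
(C(-38) - 333725) + 159370 = ((-130 - 38) - 333725) + 159370 = (-168 - 333725) + 159370 = -333893 + 159370 = -174523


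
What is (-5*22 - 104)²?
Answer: 45796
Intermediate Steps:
(-5*22 - 104)² = (-110 - 104)² = (-214)² = 45796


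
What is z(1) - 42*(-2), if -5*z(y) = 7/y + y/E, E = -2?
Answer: 827/10 ≈ 82.700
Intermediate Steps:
z(y) = -7/(5*y) + y/10 (z(y) = -(7/y + y/(-2))/5 = -(7/y + y*(-½))/5 = -(7/y - y/2)/5 = -7/(5*y) + y/10)
z(1) - 42*(-2) = (⅒)*(-14 + 1²)/1 - 42*(-2) = (⅒)*1*(-14 + 1) + 84 = (⅒)*1*(-13) + 84 = -13/10 + 84 = 827/10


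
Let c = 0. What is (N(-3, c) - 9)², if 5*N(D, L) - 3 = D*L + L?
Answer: 1764/25 ≈ 70.560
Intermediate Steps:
N(D, L) = ⅗ + L/5 + D*L/5 (N(D, L) = ⅗ + (D*L + L)/5 = ⅗ + (L + D*L)/5 = ⅗ + (L/5 + D*L/5) = ⅗ + L/5 + D*L/5)
(N(-3, c) - 9)² = ((⅗ + (⅕)*0 + (⅕)*(-3)*0) - 9)² = ((⅗ + 0 + 0) - 9)² = (⅗ - 9)² = (-42/5)² = 1764/25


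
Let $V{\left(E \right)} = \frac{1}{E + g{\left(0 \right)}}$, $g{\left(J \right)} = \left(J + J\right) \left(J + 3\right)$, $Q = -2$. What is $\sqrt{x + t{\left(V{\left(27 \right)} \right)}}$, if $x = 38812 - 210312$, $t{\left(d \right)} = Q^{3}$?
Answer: $2 i \sqrt{42877} \approx 414.14 i$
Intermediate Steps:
$g{\left(J \right)} = 2 J \left(3 + J\right)$
$V{\left(E \right)} = \frac{1}{E}$ ($V{\left(E \right)} = \frac{1}{E + 2 \cdot 0 \left(3 + 0\right)} = \frac{1}{E + 2 \cdot 0 \cdot 3} = \frac{1}{E + 0} = \frac{1}{E}$)
$t{\left(d \right)} = -8$ ($t{\left(d \right)} = \left(-2\right)^{3} = -8$)
$x = -171500$ ($x = 38812 - 210312 = -171500$)
$\sqrt{x + t{\left(V{\left(27 \right)} \right)}} = \sqrt{-171500 - 8} = \sqrt{-171508} = 2 i \sqrt{42877}$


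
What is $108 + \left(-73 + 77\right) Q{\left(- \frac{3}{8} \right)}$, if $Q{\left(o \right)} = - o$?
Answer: $\frac{219}{2} \approx 109.5$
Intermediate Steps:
$108 + \left(-73 + 77\right) Q{\left(- \frac{3}{8} \right)} = 108 + \left(-73 + 77\right) \left(- \frac{-3}{8}\right) = 108 + 4 \left(- \frac{-3}{8}\right) = 108 + 4 \left(\left(-1\right) \left(- \frac{3}{8}\right)\right) = 108 + 4 \cdot \frac{3}{8} = 108 + \frac{3}{2} = \frac{219}{2}$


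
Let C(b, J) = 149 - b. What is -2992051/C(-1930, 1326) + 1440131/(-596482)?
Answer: -1787698596931/1240086078 ≈ -1441.6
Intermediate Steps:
-2992051/C(-1930, 1326) + 1440131/(-596482) = -2992051/(149 - 1*(-1930)) + 1440131/(-596482) = -2992051/(149 + 1930) + 1440131*(-1/596482) = -2992051/2079 - 1440131/596482 = -1787698596931/1240086078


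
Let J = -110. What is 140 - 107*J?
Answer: 11910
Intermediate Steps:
140 - 107*J = 140 - 107*(-110) = 140 + 11770 = 11910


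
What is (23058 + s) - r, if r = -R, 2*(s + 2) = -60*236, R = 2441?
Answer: 18417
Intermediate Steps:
s = -7082 (s = -2 + (-60*236)/2 = -2 + (½)*(-14160) = -2 - 7080 = -7082)
r = -2441 (r = -1*2441 = -2441)
(23058 + s) - r = (23058 - 7082) - 1*(-2441) = 15976 + 2441 = 18417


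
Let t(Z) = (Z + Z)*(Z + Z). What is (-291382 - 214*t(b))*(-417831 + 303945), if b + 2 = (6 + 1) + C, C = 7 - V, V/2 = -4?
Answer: 72178896852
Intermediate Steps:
V = -8 (V = 2*(-4) = -8)
C = 15 (C = 7 - 1*(-8) = 7 + 8 = 15)
b = 20 (b = -2 + ((6 + 1) + 15) = -2 + (7 + 15) = -2 + 22 = 20)
t(Z) = 4*Z² (t(Z) = (2*Z)*(2*Z) = 4*Z²)
(-291382 - 214*t(b))*(-417831 + 303945) = (-291382 - 856*20²)*(-417831 + 303945) = (-291382 - 856*400)*(-113886) = (-291382 - 214*1600)*(-113886) = (-291382 - 342400)*(-113886) = -633782*(-113886) = 72178896852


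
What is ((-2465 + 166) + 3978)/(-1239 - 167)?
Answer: -1679/1406 ≈ -1.1942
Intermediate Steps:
((-2465 + 166) + 3978)/(-1239 - 167) = (-2299 + 3978)/(-1406) = 1679*(-1/1406) = -1679/1406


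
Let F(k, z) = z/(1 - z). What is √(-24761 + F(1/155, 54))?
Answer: I*√69556511/53 ≈ 157.36*I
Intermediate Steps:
√(-24761 + F(1/155, 54)) = √(-24761 - 1*54/(-1 + 54)) = √(-24761 - 1*54/53) = √(-24761 - 1*54*1/53) = √(-24761 - 54/53) = √(-1312387/53) = I*√69556511/53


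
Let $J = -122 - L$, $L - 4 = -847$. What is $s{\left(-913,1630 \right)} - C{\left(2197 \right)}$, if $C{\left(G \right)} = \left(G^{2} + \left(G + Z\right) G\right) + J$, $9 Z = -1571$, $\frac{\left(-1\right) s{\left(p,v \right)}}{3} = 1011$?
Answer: $- \frac{83464861}{9} \approx -9.2739 \cdot 10^{6}$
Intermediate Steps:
$L = -843$ ($L = 4 - 847 = -843$)
$s{\left(p,v \right)} = -3033$ ($s{\left(p,v \right)} = \left(-3\right) 1011 = -3033$)
$J = 721$ ($J = -122 - -843 = -122 + 843 = 721$)
$Z = - \frac{1571}{9}$ ($Z = \frac{1}{9} \left(-1571\right) = - \frac{1571}{9} \approx -174.56$)
$C{\left(G \right)} = 721 + G^{2} + G \left(- \frac{1571}{9} + G\right)$ ($C{\left(G \right)} = \left(G^{2} + \left(G - \frac{1571}{9}\right) G\right) + 721 = \left(G^{2} + \left(- \frac{1571}{9} + G\right) G\right) + 721 = \left(G^{2} + G \left(- \frac{1571}{9} + G\right)\right) + 721 = 721 + G^{2} + G \left(- \frac{1571}{9} + G\right)$)
$s{\left(-913,1630 \right)} - C{\left(2197 \right)} = -3033 - \left(721 + 2 \cdot 2197^{2} - \frac{3451487}{9}\right) = -3033 - \left(721 + 2 \cdot 4826809 - \frac{3451487}{9}\right) = -3033 - \left(721 + 9653618 - \frac{3451487}{9}\right) = -3033 - \frac{83437564}{9} = - \frac{83464861}{9}$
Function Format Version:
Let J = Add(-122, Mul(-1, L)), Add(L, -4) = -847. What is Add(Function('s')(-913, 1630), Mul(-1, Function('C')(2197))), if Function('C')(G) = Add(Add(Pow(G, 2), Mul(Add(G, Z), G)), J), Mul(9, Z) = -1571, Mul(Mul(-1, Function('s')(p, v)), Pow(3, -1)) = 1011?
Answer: Rational(-83464861, 9) ≈ -9.2739e+6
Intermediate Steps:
L = -843 (L = Add(4, -847) = -843)
Function('s')(p, v) = -3033 (Function('s')(p, v) = Mul(-3, 1011) = -3033)
J = 721 (J = Add(-122, Mul(-1, -843)) = Add(-122, 843) = 721)
Z = Rational(-1571, 9) (Z = Mul(Rational(1, 9), -1571) = Rational(-1571, 9) ≈ -174.56)
Function('C')(G) = Add(721, Pow(G, 2), Mul(G, Add(Rational(-1571, 9), G))) (Function('C')(G) = Add(Add(Pow(G, 2), Mul(Add(G, Rational(-1571, 9)), G)), 721) = Add(Add(Pow(G, 2), Mul(Add(Rational(-1571, 9), G), G)), 721) = Add(Add(Pow(G, 2), Mul(G, Add(Rational(-1571, 9), G))), 721) = Add(721, Pow(G, 2), Mul(G, Add(Rational(-1571, 9), G))))
Add(Function('s')(-913, 1630), Mul(-1, Function('C')(2197))) = Add(-3033, Mul(-1, Add(721, Mul(2, Pow(2197, 2)), Mul(Rational(-1571, 9), 2197)))) = Add(-3033, Mul(-1, Add(721, Mul(2, 4826809), Rational(-3451487, 9)))) = Add(-3033, Mul(-1, Add(721, 9653618, Rational(-3451487, 9)))) = Add(-3033, Mul(-1, Rational(83437564, 9))) = Add(-3033, Rational(-83437564, 9)) = Rational(-83464861, 9)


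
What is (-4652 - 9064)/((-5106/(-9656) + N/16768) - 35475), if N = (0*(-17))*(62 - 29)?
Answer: 2452624/6343361 ≈ 0.38664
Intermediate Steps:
N = 0 (N = 0*33 = 0)
(-4652 - 9064)/((-5106/(-9656) + N/16768) - 35475) = (-4652 - 9064)/((-5106/(-9656) + 0/16768) - 35475) = -13716/((-5106*(-1/9656) + 0*(1/16768)) - 35475) = -13716/((2553/4828 + 0) - 35475) = -13716/(2553/4828 - 35475) = -13716/(-171270747/4828) = -13716*(-4828/171270747) = 2452624/6343361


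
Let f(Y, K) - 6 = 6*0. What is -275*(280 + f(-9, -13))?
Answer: -78650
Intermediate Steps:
f(Y, K) = 6 (f(Y, K) = 6 + 6*0 = 6 + 0 = 6)
-275*(280 + f(-9, -13)) = -275*(280 + 6) = -275*286 = -78650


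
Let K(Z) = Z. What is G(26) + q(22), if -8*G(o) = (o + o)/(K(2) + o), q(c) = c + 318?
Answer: 19027/56 ≈ 339.77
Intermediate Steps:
q(c) = 318 + c
G(o) = -o/(4*(2 + o)) (G(o) = -(o + o)/(8*(2 + o)) = -2*o/(8*(2 + o)) = -o/(4*(2 + o)))
G(26) + q(22) = -1*26/(8 + 4*26) + (318 + 22) = -1*26/(8 + 104) + 340 = -1*26/112 + 340 = -1*26*1/112 + 340 = -13/56 + 340 = 19027/56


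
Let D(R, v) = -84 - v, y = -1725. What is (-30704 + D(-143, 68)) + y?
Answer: -32581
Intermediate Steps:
(-30704 + D(-143, 68)) + y = (-30704 + (-84 - 1*68)) - 1725 = (-30704 + (-84 - 68)) - 1725 = (-30704 - 152) - 1725 = -30856 - 1725 = -32581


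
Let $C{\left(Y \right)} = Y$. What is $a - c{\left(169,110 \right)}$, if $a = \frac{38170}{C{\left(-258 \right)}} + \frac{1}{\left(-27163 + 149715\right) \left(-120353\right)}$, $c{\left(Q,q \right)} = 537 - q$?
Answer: $- \frac{1093940979487937}{1902685610424} \approx -574.95$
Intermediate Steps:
$a = - \frac{281494223836889}{1902685610424}$ ($a = \frac{38170}{-258} + \frac{1}{\left(-27163 + 149715\right) \left(-120353\right)} = 38170 \left(- \frac{1}{258}\right) + \frac{1}{122552} \left(- \frac{1}{120353}\right) = - \frac{19085}{129} + \frac{1}{122552} \left(- \frac{1}{120353}\right) = - \frac{19085}{129} - \frac{1}{14749500856} = - \frac{281494223836889}{1902685610424} \approx -147.95$)
$a - c{\left(169,110 \right)} = - \frac{281494223836889}{1902685610424} - \left(537 - 110\right) = - \frac{281494223836889}{1902685610424} - 427 = - \frac{1093940979487937}{1902685610424}$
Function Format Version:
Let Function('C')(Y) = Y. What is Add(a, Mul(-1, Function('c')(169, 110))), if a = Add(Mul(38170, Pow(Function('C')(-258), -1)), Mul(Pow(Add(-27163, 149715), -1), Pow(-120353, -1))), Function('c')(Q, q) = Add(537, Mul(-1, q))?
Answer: Rational(-1093940979487937, 1902685610424) ≈ -574.95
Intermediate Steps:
a = Rational(-281494223836889, 1902685610424) (a = Add(Mul(38170, Pow(-258, -1)), Mul(Pow(Add(-27163, 149715), -1), Pow(-120353, -1))) = Add(Mul(38170, Rational(-1, 258)), Mul(Pow(122552, -1), Rational(-1, 120353))) = Add(Rational(-19085, 129), Mul(Rational(1, 122552), Rational(-1, 120353))) = Add(Rational(-19085, 129), Rational(-1, 14749500856)) = Rational(-281494223836889, 1902685610424) ≈ -147.95)
Add(a, Mul(-1, Function('c')(169, 110))) = Add(Rational(-281494223836889, 1902685610424), Mul(-1, Add(537, Mul(-1, 110)))) = Add(Rational(-281494223836889, 1902685610424), Mul(-1, Add(537, -110))) = Add(Rational(-281494223836889, 1902685610424), Mul(-1, 427)) = Add(Rational(-281494223836889, 1902685610424), -427) = Rational(-1093940979487937, 1902685610424)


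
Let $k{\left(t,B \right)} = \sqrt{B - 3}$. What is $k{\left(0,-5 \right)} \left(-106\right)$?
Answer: $- 212 i \sqrt{2} \approx - 299.81 i$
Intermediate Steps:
$k{\left(t,B \right)} = \sqrt{-3 + B}$
$k{\left(0,-5 \right)} \left(-106\right) = \sqrt{-3 - 5} \left(-106\right) = \sqrt{-8} \left(-106\right) = 2 i \sqrt{2} \left(-106\right) = - 212 i \sqrt{2}$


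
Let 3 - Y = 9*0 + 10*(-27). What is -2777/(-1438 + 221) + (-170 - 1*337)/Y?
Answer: 3618/8519 ≈ 0.42470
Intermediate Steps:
Y = 273 (Y = 3 - (9*0 + 10*(-27)) = 3 - (0 - 270) = 3 - 1*(-270) = 3 + 270 = 273)
-2777/(-1438 + 221) + (-170 - 1*337)/Y = -2777/(-1438 + 221) + (-170 - 1*337)/273 = -2777/(-1217) + (-170 - 337)*(1/273) = -2777*(-1/1217) - 507*1/273 = 2777/1217 - 13/7 = 3618/8519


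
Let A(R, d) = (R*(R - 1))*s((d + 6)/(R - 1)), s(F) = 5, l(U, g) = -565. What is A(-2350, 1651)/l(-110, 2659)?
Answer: -5524850/113 ≈ -48893.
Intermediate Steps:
A(R, d) = 5*R*(-1 + R) (A(R, d) = (R*(R - 1))*5 = (R*(-1 + R))*5 = 5*R*(-1 + R))
A(-2350, 1651)/l(-110, 2659) = (5*(-2350)*(-1 - 2350))/(-565) = (5*(-2350)*(-2351))*(-1/565) = 27624250*(-1/565) = -5524850/113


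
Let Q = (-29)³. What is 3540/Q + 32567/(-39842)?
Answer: -935317243/971706538 ≈ -0.96255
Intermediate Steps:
Q = -24389
3540/Q + 32567/(-39842) = 3540/(-24389) + 32567/(-39842) = 3540*(-1/24389) + 32567*(-1/39842) = -3540/24389 - 32567/39842 = -935317243/971706538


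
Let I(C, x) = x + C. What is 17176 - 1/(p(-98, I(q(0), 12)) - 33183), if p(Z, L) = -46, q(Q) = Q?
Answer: 570741305/33229 ≈ 17176.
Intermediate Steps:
I(C, x) = C + x
17176 - 1/(p(-98, I(q(0), 12)) - 33183) = 17176 - 1/(-46 - 33183) = 17176 - 1/(-33229) = 17176 - 1*(-1/33229) = 17176 + 1/33229 = 570741305/33229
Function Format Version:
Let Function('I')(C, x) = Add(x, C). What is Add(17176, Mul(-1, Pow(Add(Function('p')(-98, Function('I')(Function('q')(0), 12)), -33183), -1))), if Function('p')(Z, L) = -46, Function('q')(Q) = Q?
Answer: Rational(570741305, 33229) ≈ 17176.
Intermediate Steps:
Function('I')(C, x) = Add(C, x)
Add(17176, Mul(-1, Pow(Add(Function('p')(-98, Function('I')(Function('q')(0), 12)), -33183), -1))) = Add(17176, Mul(-1, Pow(Add(-46, -33183), -1))) = Add(17176, Mul(-1, Pow(-33229, -1))) = Add(17176, Mul(-1, Rational(-1, 33229))) = Add(17176, Rational(1, 33229)) = Rational(570741305, 33229)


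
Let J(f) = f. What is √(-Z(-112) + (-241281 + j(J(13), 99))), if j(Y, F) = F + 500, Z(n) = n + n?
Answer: I*√240458 ≈ 490.37*I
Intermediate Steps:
Z(n) = 2*n
j(Y, F) = 500 + F
√(-Z(-112) + (-241281 + j(J(13), 99))) = √(-2*(-112) + (-241281 + (500 + 99))) = √(-1*(-224) + (-241281 + 599)) = √(224 - 240682) = √(-240458) = I*√240458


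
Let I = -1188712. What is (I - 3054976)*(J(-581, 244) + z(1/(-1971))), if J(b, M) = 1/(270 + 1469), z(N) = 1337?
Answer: -9866761322272/1739 ≈ -5.6738e+9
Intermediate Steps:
J(b, M) = 1/1739
(I - 3054976)*(J(-581, 244) + z(1/(-1971))) = (-1188712 - 3054976)*(1/1739 + 1337) = -4243688*2325044/1739 = -9866761322272/1739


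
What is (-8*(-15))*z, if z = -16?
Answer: -1920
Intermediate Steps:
(-8*(-15))*z = -8*(-15)*(-16) = 120*(-16) = -1920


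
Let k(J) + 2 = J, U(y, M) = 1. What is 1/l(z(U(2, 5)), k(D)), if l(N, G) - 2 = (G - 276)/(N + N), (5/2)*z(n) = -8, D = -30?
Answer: 8/401 ≈ 0.019950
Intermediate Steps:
k(J) = -2 + J
z(n) = -16/5 (z(n) = (2/5)*(-8) = -16/5)
l(N, G) = 2 + (-276 + G)/(2*N) (l(N, G) = 2 + (G - 276)/(N + N) = 2 + (-276 + G)/((2*N)) = 2 + (-276 + G)*(1/(2*N)) = 2 + (-276 + G)/(2*N))
1/l(z(U(2, 5)), k(D)) = 1/((-276 + (-2 - 30) + 4*(-16/5))/(2*(-16/5))) = 1/((1/2)*(-5/16)*(-276 - 32 - 64/5)) = 1/((1/2)*(-5/16)*(-1604/5)) = 1/(401/8) = 8/401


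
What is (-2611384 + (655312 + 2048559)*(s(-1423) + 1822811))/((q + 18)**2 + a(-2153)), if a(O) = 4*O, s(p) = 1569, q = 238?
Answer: 1233221390899/14231 ≈ 8.6657e+7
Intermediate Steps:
(-2611384 + (655312 + 2048559)*(s(-1423) + 1822811))/((q + 18)**2 + a(-2153)) = (-2611384 + (655312 + 2048559)*(1569 + 1822811))/((238 + 18)**2 + 4*(-2153)) = (-2611384 + 2703871*1824380)/(256**2 - 8612) = (-2611384 + 4932888174980)/(65536 - 8612) = 4932885563596/56924 = 4932885563596*(1/56924) = 1233221390899/14231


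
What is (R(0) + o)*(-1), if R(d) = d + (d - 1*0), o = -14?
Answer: 14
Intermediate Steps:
R(d) = 2*d (R(d) = d + (d + 0) = d + d = 2*d)
(R(0) + o)*(-1) = (2*0 - 14)*(-1) = (0 - 14)*(-1) = -14*(-1) = 14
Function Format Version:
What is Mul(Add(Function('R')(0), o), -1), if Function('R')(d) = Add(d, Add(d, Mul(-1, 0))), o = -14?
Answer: 14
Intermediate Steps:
Function('R')(d) = Mul(2, d) (Function('R')(d) = Add(d, Add(d, 0)) = Add(d, d) = Mul(2, d))
Mul(Add(Function('R')(0), o), -1) = Mul(Add(Mul(2, 0), -14), -1) = Mul(Add(0, -14), -1) = Mul(-14, -1) = 14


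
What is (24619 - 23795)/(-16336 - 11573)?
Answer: -824/27909 ≈ -0.029525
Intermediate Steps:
(24619 - 23795)/(-16336 - 11573) = 824/(-27909) = 824*(-1/27909) = -824/27909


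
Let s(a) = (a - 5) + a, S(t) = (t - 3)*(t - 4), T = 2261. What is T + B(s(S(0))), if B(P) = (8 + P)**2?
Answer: 2990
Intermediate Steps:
S(t) = (-4 + t)*(-3 + t) (S(t) = (-3 + t)*(-4 + t) = (-4 + t)*(-3 + t))
s(a) = -5 + 2*a (s(a) = (-5 + a) + a = -5 + 2*a)
T + B(s(S(0))) = 2261 + (8 + (-5 + 2*(12 + 0**2 - 7*0)))**2 = 2261 + (8 + (-5 + 2*(12 + 0 + 0)))**2 = 2261 + (8 + (-5 + 2*12))**2 = 2261 + (8 + (-5 + 24))**2 = 2261 + (8 + 19)**2 = 2261 + 27**2 = 2261 + 729 = 2990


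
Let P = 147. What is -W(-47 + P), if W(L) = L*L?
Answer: -10000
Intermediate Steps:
W(L) = L²
-W(-47 + P) = -(-47 + 147)² = -1*100² = -1*10000 = -10000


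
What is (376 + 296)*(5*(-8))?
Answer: -26880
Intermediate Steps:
(376 + 296)*(5*(-8)) = 672*(-40) = -26880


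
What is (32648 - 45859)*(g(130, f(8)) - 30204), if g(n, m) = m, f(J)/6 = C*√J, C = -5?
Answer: 399025044 + 792660*√2 ≈ 4.0015e+8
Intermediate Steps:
f(J) = -30*√J (f(J) = 6*(-5*√J) = -30*√J)
(32648 - 45859)*(g(130, f(8)) - 30204) = (32648 - 45859)*(-60*√2 - 30204) = -13211*(-60*√2 - 30204) = -13211*(-30204 - 60*√2) = 399025044 + 792660*√2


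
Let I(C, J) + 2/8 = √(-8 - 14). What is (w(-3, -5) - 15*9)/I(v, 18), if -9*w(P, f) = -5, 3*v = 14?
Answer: 4840/3177 + 19360*I*√22/3177 ≈ 1.5234 + 28.582*I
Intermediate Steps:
v = 14/3 (v = (⅓)*14 = 14/3 ≈ 4.6667)
w(P, f) = 5/9 (w(P, f) = -⅑*(-5) = 5/9)
I(C, J) = -¼ + I*√22 (I(C, J) = -¼ + √(-8 - 14) = -¼ + √(-22) = -¼ + I*√22)
(w(-3, -5) - 15*9)/I(v, 18) = (5/9 - 15*9)/(-¼ + I*√22) = (5/9 - 135)/(-¼ + I*√22) = -1210/(9*(-¼ + I*√22))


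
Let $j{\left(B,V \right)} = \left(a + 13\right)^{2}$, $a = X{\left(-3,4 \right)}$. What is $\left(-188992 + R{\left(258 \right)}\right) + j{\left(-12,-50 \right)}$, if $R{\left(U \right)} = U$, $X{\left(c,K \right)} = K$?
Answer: $-188445$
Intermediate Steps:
$a = 4$
$j{\left(B,V \right)} = 289$ ($j{\left(B,V \right)} = \left(4 + 13\right)^{2} = 17^{2} = 289$)
$\left(-188992 + R{\left(258 \right)}\right) + j{\left(-12,-50 \right)} = \left(-188992 + 258\right) + 289 = -188734 + 289 = -188445$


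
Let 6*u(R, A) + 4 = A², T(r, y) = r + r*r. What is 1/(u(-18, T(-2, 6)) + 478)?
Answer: 1/478 ≈ 0.0020920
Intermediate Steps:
T(r, y) = r + r²
u(R, A) = -⅔ + A²/6
1/(u(-18, T(-2, 6)) + 478) = 1/((-⅔ + (-2*(1 - 2))²/6) + 478) = 1/((-⅔ + (-2*(-1))²/6) + 478) = 1/((-⅔ + (⅙)*2²) + 478) = 1/((-⅔ + (⅙)*4) + 478) = 1/((-⅔ + ⅔) + 478) = 1/(0 + 478) = 1/478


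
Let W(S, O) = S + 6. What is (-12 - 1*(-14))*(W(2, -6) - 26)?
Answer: -36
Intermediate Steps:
W(S, O) = 6 + S
(-12 - 1*(-14))*(W(2, -6) - 26) = (-12 - 1*(-14))*((6 + 2) - 26) = (-12 + 14)*(8 - 26) = 2*(-18) = -36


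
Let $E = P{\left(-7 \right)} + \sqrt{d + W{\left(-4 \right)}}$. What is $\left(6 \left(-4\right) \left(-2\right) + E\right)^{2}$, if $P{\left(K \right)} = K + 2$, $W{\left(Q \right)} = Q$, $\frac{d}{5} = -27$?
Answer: $\left(43 + i \sqrt{139}\right)^{2} \approx 1710.0 + 1013.9 i$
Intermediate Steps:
$d = -135$ ($d = 5 \left(-27\right) = -135$)
$P{\left(K \right)} = 2 + K$
$E = -5 + i \sqrt{139}$ ($E = \left(2 - 7\right) + \sqrt{-135 - 4} = -5 + \sqrt{-139} = -5 + i \sqrt{139} \approx -5.0 + 11.79 i$)
$\left(6 \left(-4\right) \left(-2\right) + E\right)^{2} = \left(6 \left(-4\right) \left(-2\right) - \left(5 - i \sqrt{139}\right)\right)^{2} = \left(\left(-24\right) \left(-2\right) - \left(5 - i \sqrt{139}\right)\right)^{2} = \left(48 - \left(5 - i \sqrt{139}\right)\right)^{2} = \left(43 + i \sqrt{139}\right)^{2}$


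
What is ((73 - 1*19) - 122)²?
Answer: 4624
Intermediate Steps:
((73 - 1*19) - 122)² = ((73 - 19) - 122)² = (54 - 122)² = (-68)² = 4624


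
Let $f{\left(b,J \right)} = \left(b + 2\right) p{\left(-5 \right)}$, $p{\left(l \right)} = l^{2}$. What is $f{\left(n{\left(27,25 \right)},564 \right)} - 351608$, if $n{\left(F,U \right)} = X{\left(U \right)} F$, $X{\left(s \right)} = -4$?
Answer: $-354258$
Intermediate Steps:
$n{\left(F,U \right)} = - 4 F$
$f{\left(b,J \right)} = 50 + 25 b$ ($f{\left(b,J \right)} = \left(b + 2\right) \left(-5\right)^{2} = \left(2 + b\right) 25 = 50 + 25 b$)
$f{\left(n{\left(27,25 \right)},564 \right)} - 351608 = \left(50 + 25 \left(\left(-4\right) 27\right)\right) - 351608 = \left(50 + 25 \left(-108\right)\right) - 351608 = \left(50 - 2700\right) - 351608 = -2650 - 351608 = -354258$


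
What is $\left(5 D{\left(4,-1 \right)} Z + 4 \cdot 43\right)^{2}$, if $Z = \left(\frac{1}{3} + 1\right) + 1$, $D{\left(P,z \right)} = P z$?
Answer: $\frac{141376}{9} \approx 15708.0$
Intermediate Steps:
$Z = \frac{7}{3}$ ($Z = \left(\frac{1}{3} + 1\right) + 1 = \frac{4}{3} + 1 = \frac{7}{3} \approx 2.3333$)
$\left(5 D{\left(4,-1 \right)} Z + 4 \cdot 43\right)^{2} = \left(5 \cdot 4 \left(-1\right) \frac{7}{3} + 4 \cdot 43\right)^{2} = \left(5 \left(-4\right) \frac{7}{3} + 172\right)^{2} = \left(\left(-20\right) \frac{7}{3} + 172\right)^{2} = \left(- \frac{140}{3} + 172\right)^{2} = \left(\frac{376}{3}\right)^{2} = \frac{141376}{9}$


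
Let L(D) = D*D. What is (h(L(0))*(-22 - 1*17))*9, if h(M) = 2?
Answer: -702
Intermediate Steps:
L(D) = D²
(h(L(0))*(-22 - 1*17))*9 = (2*(-22 - 1*17))*9 = (2*(-22 - 17))*9 = (2*(-39))*9 = -78*9 = -702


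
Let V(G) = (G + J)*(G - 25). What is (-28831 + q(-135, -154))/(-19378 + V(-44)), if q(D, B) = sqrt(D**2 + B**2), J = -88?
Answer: 28831/10270 - sqrt(41941)/10270 ≈ 2.7874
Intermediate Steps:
V(G) = (-88 + G)*(-25 + G) (V(G) = (G - 88)*(G - 25) = (-88 + G)*(-25 + G))
q(D, B) = sqrt(B**2 + D**2)
(-28831 + q(-135, -154))/(-19378 + V(-44)) = (-28831 + sqrt((-154)**2 + (-135)**2))/(-19378 + (2200 + (-44)**2 - 113*(-44))) = (-28831 + sqrt(23716 + 18225))/(-19378 + (2200 + 1936 + 4972)) = (-28831 + sqrt(41941))/(-19378 + 9108) = (-28831 + sqrt(41941))/(-10270) = (-28831 + sqrt(41941))*(-1/10270) = 28831/10270 - sqrt(41941)/10270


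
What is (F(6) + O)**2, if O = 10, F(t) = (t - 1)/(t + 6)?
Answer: 15625/144 ≈ 108.51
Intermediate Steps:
F(t) = (-1 + t)/(6 + t)
(F(6) + O)**2 = ((-1 + 6)/(6 + 6) + 10)**2 = (5/12 + 10)**2 = (125/12)**2 = 15625/144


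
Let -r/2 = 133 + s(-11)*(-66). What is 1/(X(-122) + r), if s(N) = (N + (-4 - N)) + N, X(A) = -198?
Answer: -1/2444 ≈ -0.00040917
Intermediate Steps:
s(N) = -4 + N
r = -2246 (r = -2*(133 + (-4 - 11)*(-66)) = -2*(133 - 15*(-66)) = -2*(133 + 990) = -2*1123 = -2246)
1/(X(-122) + r) = 1/(-198 - 2246) = 1/(-2444) = -1/2444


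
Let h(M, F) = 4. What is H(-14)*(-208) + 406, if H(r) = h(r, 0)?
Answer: -426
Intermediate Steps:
H(r) = 4
H(-14)*(-208) + 406 = 4*(-208) + 406 = -832 + 406 = -426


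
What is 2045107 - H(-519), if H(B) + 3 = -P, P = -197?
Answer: 2044913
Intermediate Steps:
H(B) = 194 (H(B) = -3 - 1*(-197) = -3 + 197 = 194)
2045107 - H(-519) = 2045107 - 1*194 = 2045107 - 194 = 2044913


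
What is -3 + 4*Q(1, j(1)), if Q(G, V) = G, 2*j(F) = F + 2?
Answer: 1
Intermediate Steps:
j(F) = 1 + F/2 (j(F) = (F + 2)/2 = (2 + F)/2 = 1 + F/2)
-3 + 4*Q(1, j(1)) = -3 + 4*1 = -3 + 4 = 1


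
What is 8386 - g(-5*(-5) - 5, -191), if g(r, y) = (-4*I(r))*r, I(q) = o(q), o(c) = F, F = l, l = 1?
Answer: 8466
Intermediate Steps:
F = 1
o(c) = 1
I(q) = 1
g(r, y) = -4*r (g(r, y) = (-4*1)*r = -4*r)
8386 - g(-5*(-5) - 5, -191) = 8386 - (-4)*(-5*(-5) - 5) = 8386 - (-4)*(25 - 5) = 8386 - (-4)*20 = 8386 - 1*(-80) = 8386 + 80 = 8466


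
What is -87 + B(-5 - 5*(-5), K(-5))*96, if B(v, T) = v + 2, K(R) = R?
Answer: 2025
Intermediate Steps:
B(v, T) = 2 + v
-87 + B(-5 - 5*(-5), K(-5))*96 = -87 + (2 + (-5 - 5*(-5)))*96 = -87 + (2 + (-5 + 25))*96 = -87 + (2 + 20)*96 = -87 + 22*96 = -87 + 2112 = 2025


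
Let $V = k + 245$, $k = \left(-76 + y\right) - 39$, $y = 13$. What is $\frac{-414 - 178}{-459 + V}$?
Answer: $\frac{148}{79} \approx 1.8734$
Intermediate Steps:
$k = -102$ ($k = \left(-76 + 13\right) - 39 = -63 - 39 = -102$)
$V = 143$ ($V = -102 + 245 = 143$)
$\frac{-414 - 178}{-459 + V} = \frac{-414 - 178}{-459 + 143} = - \frac{592}{-316} = \left(-592\right) \left(- \frac{1}{316}\right) = \frac{148}{79}$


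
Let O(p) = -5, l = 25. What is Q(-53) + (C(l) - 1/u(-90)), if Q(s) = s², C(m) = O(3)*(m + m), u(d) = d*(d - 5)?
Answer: 21879449/8550 ≈ 2559.0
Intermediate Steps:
u(d) = d*(-5 + d)
C(m) = -10*m (C(m) = -5*(m + m) = -10*m)
Q(-53) + (C(l) - 1/u(-90)) = (-53)² + (-10*25 - 1/((-90*(-5 - 90)))) = 2809 + (-250 - 1/((-90*(-95)))) = 2809 + (-250 - 1/8550) = 2809 - 2137501/8550 = 21879449/8550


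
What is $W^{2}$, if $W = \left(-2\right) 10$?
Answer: $400$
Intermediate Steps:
$W = -20$
$W^{2} = \left(-20\right)^{2} = 400$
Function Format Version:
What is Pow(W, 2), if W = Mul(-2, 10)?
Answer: 400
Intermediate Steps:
W = -20
Pow(W, 2) = Pow(-20, 2) = 400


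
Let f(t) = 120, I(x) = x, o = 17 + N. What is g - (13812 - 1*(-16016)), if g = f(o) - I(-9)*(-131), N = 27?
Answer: -30887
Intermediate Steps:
o = 44 (o = 17 + 27 = 44)
g = -1059 (g = 120 - (-9)*(-131) = 120 - 1*1179 = 120 - 1179 = -1059)
g - (13812 - 1*(-16016)) = -1059 - (13812 - 1*(-16016)) = -1059 - (13812 + 16016) = -1059 - 1*29828 = -1059 - 29828 = -30887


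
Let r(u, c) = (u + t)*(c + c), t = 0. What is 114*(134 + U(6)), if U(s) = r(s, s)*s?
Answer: 64524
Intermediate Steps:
r(u, c) = 2*c*u (r(u, c) = (u + 0)*(c + c) = u*(2*c) = 2*c*u)
U(s) = 2*s³ (U(s) = (2*s*s)*s = (2*s²)*s = 2*s³)
114*(134 + U(6)) = 114*(134 + 2*6³) = 114*(134 + 2*216) = 114*(134 + 432) = 114*566 = 64524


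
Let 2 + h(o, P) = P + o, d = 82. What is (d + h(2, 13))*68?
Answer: 6460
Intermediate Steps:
h(o, P) = -2 + P + o (h(o, P) = -2 + (P + o) = -2 + P + o)
(d + h(2, 13))*68 = (82 + (-2 + 13 + 2))*68 = (82 + 13)*68 = 95*68 = 6460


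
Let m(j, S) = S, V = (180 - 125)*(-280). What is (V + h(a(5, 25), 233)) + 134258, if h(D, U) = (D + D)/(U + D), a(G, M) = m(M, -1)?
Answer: 13787527/116 ≈ 1.1886e+5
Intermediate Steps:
V = -15400 (V = 55*(-280) = -15400)
a(G, M) = -1
h(D, U) = 2*D/(D + U) (h(D, U) = (2*D)/(D + U) = 2*D/(D + U))
(V + h(a(5, 25), 233)) + 134258 = (-15400 + 2*(-1)/(-1 + 233)) + 134258 = (-15400 + 2*(-1)/232) + 134258 = (-15400 + 2*(-1)*(1/232)) + 134258 = (-15400 - 1/116) + 134258 = -1786401/116 + 134258 = 13787527/116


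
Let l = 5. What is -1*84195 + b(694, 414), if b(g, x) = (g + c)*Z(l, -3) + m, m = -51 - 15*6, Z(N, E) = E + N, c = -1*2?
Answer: -82952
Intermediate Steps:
c = -2
m = -141 (m = -51 - 1*90 = -51 - 90 = -141)
b(g, x) = -145 + 2*g (b(g, x) = (g - 2)*(-3 + 5) - 141 = (-2 + g)*2 - 141 = (-4 + 2*g) - 141 = -145 + 2*g)
-1*84195 + b(694, 414) = -1*84195 + (-145 + 2*694) = -84195 + (-145 + 1388) = -84195 + 1243 = -82952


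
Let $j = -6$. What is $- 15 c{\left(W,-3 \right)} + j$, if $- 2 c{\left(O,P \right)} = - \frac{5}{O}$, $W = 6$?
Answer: $- \frac{49}{4} \approx -12.25$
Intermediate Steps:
$c{\left(O,P \right)} = \frac{5}{2 O}$ ($c{\left(O,P \right)} = - \frac{\left(-5\right) \frac{1}{O}}{2} = \frac{5}{2 O}$)
$- 15 c{\left(W,-3 \right)} + j = - 15 \frac{5}{2 \cdot 6} - 6 = - 15 \cdot \frac{5}{2} \cdot \frac{1}{6} - 6 = \left(-15\right) \frac{5}{12} - 6 = - \frac{25}{4} - 6 = - \frac{49}{4}$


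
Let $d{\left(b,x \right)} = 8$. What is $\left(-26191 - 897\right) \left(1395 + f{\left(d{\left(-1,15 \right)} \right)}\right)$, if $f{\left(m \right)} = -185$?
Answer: $-32776480$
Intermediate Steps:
$\left(-26191 - 897\right) \left(1395 + f{\left(d{\left(-1,15 \right)} \right)}\right) = \left(-26191 - 897\right) \left(1395 - 185\right) = \left(-27088\right) 1210 = -32776480$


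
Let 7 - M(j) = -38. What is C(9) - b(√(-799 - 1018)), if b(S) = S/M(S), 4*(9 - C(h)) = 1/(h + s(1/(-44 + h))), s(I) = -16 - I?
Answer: 8819/976 - I*√1817/45 ≈ 9.0359 - 0.94725*I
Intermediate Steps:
M(j) = 45 (M(j) = 7 - 1*(-38) = 7 + 38 = 45)
C(h) = 9 - 1/(4*(-16 + h - 1/(-44 + h))) (C(h) = 9 - 1/(4*(h + (-16 - 1/(-44 + h)))) = 9 - 1/(4*(-16 + h - 1/(-44 + h))))
b(S) = S/45
C(9) - b(√(-799 - 1018)) = (25352 - 2161*9 + 36*9²)/(4*(703 + 9² - 60*9)) - √(-799 - 1018)/45 = (25352 - 19449 + 36*81)/(4*(703 + 81 - 540)) - √(-1817)/45 = (¼)*(25352 - 19449 + 2916)/244 - I*√1817/45 = (¼)*(1/244)*8819 - I*√1817/45 = 8819/976 - I*√1817/45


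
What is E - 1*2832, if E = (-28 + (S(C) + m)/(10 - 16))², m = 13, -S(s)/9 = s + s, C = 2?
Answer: -80927/36 ≈ -2248.0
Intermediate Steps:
S(s) = -18*s (S(s) = -9*(s + s) = -18*s)
E = 21025/36 (E = (-28 + (-18*2 + 13)/(10 - 16))² = (-28 + (-36 + 13)/(-6))² = (-28 - 23*(-⅙))² = (-28 + 23/6)² = (-145/6)² = 21025/36 ≈ 584.03)
E - 1*2832 = 21025/36 - 1*2832 = 21025/36 - 2832 = -80927/36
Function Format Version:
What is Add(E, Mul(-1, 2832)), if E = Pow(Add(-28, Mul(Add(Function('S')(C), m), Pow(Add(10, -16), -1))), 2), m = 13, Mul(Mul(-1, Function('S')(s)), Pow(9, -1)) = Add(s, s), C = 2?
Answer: Rational(-80927, 36) ≈ -2248.0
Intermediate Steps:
Function('S')(s) = Mul(-18, s) (Function('S')(s) = Mul(-9, Add(s, s)) = Mul(-9, Mul(2, s)) = Mul(-18, s))
E = Rational(21025, 36) (E = Pow(Add(-28, Mul(Add(Mul(-18, 2), 13), Pow(Add(10, -16), -1))), 2) = Pow(Add(-28, Mul(Add(-36, 13), Pow(-6, -1))), 2) = Pow(Add(-28, Mul(-23, Rational(-1, 6))), 2) = Pow(Add(-28, Rational(23, 6)), 2) = Pow(Rational(-145, 6), 2) = Rational(21025, 36) ≈ 584.03)
Add(E, Mul(-1, 2832)) = Add(Rational(21025, 36), Mul(-1, 2832)) = Add(Rational(21025, 36), -2832) = Rational(-80927, 36)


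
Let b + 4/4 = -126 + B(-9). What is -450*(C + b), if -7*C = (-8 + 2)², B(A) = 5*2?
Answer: 384750/7 ≈ 54964.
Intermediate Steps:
B(A) = 10
C = -36/7 (C = -(-8 + 2)²/7 = -⅐*(-6)² = -⅐*36 = -36/7 ≈ -5.1429)
b = -117 (b = -1 + (-126 + 10) = -1 - 116 = -117)
-450*(C + b) = -450*(-36/7 - 117) = -450*(-855/7) = 384750/7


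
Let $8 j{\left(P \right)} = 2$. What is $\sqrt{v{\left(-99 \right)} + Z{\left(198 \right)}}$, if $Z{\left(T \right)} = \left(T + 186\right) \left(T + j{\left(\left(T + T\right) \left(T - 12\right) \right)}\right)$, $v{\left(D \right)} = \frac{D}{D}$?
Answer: $\sqrt{76129} \approx 275.92$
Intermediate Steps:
$v{\left(D \right)} = 1$
$j{\left(P \right)} = \frac{1}{4}$ ($j{\left(P \right)} = \frac{1}{8} \cdot 2 = \frac{1}{4}$)
$Z{\left(T \right)} = \left(186 + T\right) \left(\frac{1}{4} + T\right)$ ($Z{\left(T \right)} = \left(T + 186\right) \left(T + \frac{1}{4}\right) = \left(186 + T\right) \left(\frac{1}{4} + T\right)$)
$\sqrt{v{\left(-99 \right)} + Z{\left(198 \right)}} = \sqrt{1 + \left(\frac{93}{2} + 198^{2} + \frac{745}{4} \cdot 198\right)} = \sqrt{1 + \left(\frac{93}{2} + 39204 + \frac{73755}{2}\right)} = \sqrt{1 + 76128} = \sqrt{76129}$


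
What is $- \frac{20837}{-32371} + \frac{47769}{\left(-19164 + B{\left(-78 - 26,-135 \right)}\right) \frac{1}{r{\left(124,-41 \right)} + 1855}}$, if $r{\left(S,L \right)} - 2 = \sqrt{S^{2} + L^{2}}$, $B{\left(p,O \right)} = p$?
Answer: $- \frac{2871133877927}{623724428} - \frac{47769 \sqrt{17057}}{19268} \approx -4927.0$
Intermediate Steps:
$r{\left(S,L \right)} = 2 + \sqrt{L^{2} + S^{2}}$ ($r{\left(S,L \right)} = 2 + \sqrt{S^{2} + L^{2}} = 2 + \sqrt{L^{2} + S^{2}}$)
$- \frac{20837}{-32371} + \frac{47769}{\left(-19164 + B{\left(-78 - 26,-135 \right)}\right) \frac{1}{r{\left(124,-41 \right)} + 1855}} = - \frac{20837}{-32371} + \frac{47769}{\left(-19164 - 104\right) \frac{1}{\left(2 + \sqrt{\left(-41\right)^{2} + 124^{2}}\right) + 1855}} = \left(-20837\right) \left(- \frac{1}{32371}\right) + \frac{47769}{\left(-19164 - 104\right) \frac{1}{\left(2 + \sqrt{1681 + 15376}\right) + 1855}} = \frac{20837}{32371} + \frac{47769}{\left(-19268\right) \frac{1}{\left(2 + \sqrt{17057}\right) + 1855}} = \frac{20837}{32371} + \frac{47769}{\left(-19268\right) \frac{1}{1857 + \sqrt{17057}}} = \frac{20837}{32371} + 47769 \left(- \frac{1857}{19268} - \frac{\sqrt{17057}}{19268}\right) = \frac{20837}{32371} - \left(\frac{88707033}{19268} + \frac{47769 \sqrt{17057}}{19268}\right) = - \frac{2871133877927}{623724428} - \frac{47769 \sqrt{17057}}{19268}$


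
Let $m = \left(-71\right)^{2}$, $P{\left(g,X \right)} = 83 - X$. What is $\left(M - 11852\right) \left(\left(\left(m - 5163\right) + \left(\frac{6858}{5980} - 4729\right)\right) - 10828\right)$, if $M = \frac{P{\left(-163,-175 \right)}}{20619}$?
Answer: $\frac{381852210921251}{2055027} \approx 1.8581 \cdot 10^{8}$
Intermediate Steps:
$M = \frac{86}{6873}$ ($M = \frac{83 - -175}{20619} = \left(83 + 175\right) \frac{1}{20619} = 258 \cdot \frac{1}{20619} = \frac{86}{6873} \approx 0.012513$)
$m = 5041$
$\left(M - 11852\right) \left(\left(\left(m - 5163\right) + \left(\frac{6858}{5980} - 4729\right)\right) - 10828\right) = \left(\frac{86}{6873} - 11852\right) \left(\left(\left(5041 - 5163\right) + \left(\frac{6858}{5980} - 4729\right)\right) - 10828\right) = - \frac{81458710 \left(\left(-122 + \left(6858 \cdot \frac{1}{5980} - 4729\right)\right) - 10828\right)}{6873} = - \frac{81458710 \left(\left(-122 + \left(\frac{3429}{2990} - 4729\right)\right) - 10828\right)}{6873} = - \frac{81458710 \left(\left(-122 - \frac{14136281}{2990}\right) - 10828\right)}{6873} = - \frac{81458710 \left(- \frac{14501061}{2990} - 10828\right)}{6873} = \left(- \frac{81458710}{6873}\right) \left(- \frac{46876781}{2990}\right) = \frac{381852210921251}{2055027}$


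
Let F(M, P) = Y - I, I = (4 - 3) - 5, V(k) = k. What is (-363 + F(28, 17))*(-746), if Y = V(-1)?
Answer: 268560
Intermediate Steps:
I = -4 (I = 1 - 5 = -4)
Y = -1
F(M, P) = 3 (F(M, P) = -1 - 1*(-4) = -1 + 4 = 3)
(-363 + F(28, 17))*(-746) = (-363 + 3)*(-746) = -360*(-746) = 268560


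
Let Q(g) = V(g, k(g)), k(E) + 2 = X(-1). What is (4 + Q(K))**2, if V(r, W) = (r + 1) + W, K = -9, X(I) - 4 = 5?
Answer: 9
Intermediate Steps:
X(I) = 9 (X(I) = 4 + 5 = 9)
k(E) = 7 (k(E) = -2 + 9 = 7)
V(r, W) = 1 + W + r (V(r, W) = (1 + r) + W = 1 + W + r)
Q(g) = 8 + g (Q(g) = 1 + 7 + g = 8 + g)
(4 + Q(K))**2 = (4 + (8 - 9))**2 = (4 - 1)**2 = 3**2 = 9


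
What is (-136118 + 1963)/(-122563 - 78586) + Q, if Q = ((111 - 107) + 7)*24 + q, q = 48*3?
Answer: 82202947/201149 ≈ 408.67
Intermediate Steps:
q = 144
Q = 408 (Q = ((111 - 107) + 7)*24 + 144 = (4 + 7)*24 + 144 = 11*24 + 144 = 264 + 144 = 408)
(-136118 + 1963)/(-122563 - 78586) + Q = (-136118 + 1963)/(-122563 - 78586) + 408 = -134155/(-201149) + 408 = -134155*(-1/201149) + 408 = 134155/201149 + 408 = 82202947/201149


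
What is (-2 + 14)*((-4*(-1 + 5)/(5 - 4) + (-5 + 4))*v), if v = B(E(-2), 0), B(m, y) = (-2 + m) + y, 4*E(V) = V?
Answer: 510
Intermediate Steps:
E(V) = V/4
B(m, y) = -2 + m + y
v = -5/2 (v = -2 + (¼)*(-2) + 0 = -2 - ½ + 0 = -5/2 ≈ -2.5000)
(-2 + 14)*((-4*(-1 + 5)/(5 - 4) + (-5 + 4))*v) = (-2 + 14)*((-4*(-1 + 5)/(5 - 4) + (-5 + 4))*(-5/2)) = 12*((-16/1 - 1)*(-5/2)) = 12*((-16 - 1)*(-5/2)) = 12*(-17*(-5/2)) = 12*(85/2) = 510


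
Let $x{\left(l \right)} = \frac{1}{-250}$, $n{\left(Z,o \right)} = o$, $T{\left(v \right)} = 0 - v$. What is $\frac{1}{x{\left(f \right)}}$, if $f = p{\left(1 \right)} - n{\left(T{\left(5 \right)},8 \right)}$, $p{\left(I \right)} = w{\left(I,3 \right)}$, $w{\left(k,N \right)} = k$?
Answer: $-250$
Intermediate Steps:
$T{\left(v \right)} = - v$
$p{\left(I \right)} = I$
$f = -7$ ($f = 1 - 8 = -7$)
$x{\left(l \right)} = - \frac{1}{250}$
$\frac{1}{x{\left(f \right)}} = \frac{1}{- \frac{1}{250}} = -250$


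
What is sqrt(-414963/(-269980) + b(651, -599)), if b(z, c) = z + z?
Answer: sqrt(23753442657885)/134990 ≈ 36.105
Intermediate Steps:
b(z, c) = 2*z
sqrt(-414963/(-269980) + b(651, -599)) = sqrt(-414963/(-269980) + 2*651) = sqrt(-414963*(-1/269980) + 1302) = sqrt(414963/269980 + 1302) = sqrt(351928923/269980) = sqrt(23753442657885)/134990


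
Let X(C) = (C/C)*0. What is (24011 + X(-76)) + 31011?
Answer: 55022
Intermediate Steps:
X(C) = 0 (X(C) = 1*0 = 0)
(24011 + X(-76)) + 31011 = (24011 + 0) + 31011 = 24011 + 31011 = 55022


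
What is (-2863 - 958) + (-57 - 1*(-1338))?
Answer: -2540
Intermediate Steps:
(-2863 - 958) + (-57 - 1*(-1338)) = -3821 + (-57 + 1338) = -3821 + 1281 = -2540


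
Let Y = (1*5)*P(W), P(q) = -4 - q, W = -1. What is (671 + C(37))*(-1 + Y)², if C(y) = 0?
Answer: 171776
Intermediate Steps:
Y = -15 (Y = (1*5)*(-4 - 1*(-1)) = 5*(-4 + 1) = 5*(-3) = -15)
(671 + C(37))*(-1 + Y)² = (671 + 0)*(-1 - 15)² = 671*(-16)² = 671*256 = 171776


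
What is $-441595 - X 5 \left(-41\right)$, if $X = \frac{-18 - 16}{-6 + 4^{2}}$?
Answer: $-442292$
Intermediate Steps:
$X = - \frac{17}{5}$ ($X = - \frac{34}{-6 + 16} = - \frac{34}{10} = \left(-34\right) \frac{1}{10} = - \frac{17}{5} \approx -3.4$)
$-441595 - X 5 \left(-41\right) = -441595 - \left(- \frac{17}{5}\right) 5 \left(-41\right) = -441595 - \left(-17\right) \left(-41\right) = -441595 - 697 = -442292$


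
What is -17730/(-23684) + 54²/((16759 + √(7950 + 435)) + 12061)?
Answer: 1671663710403/1967155181126 - 2916*√8385/830584015 ≈ 0.84947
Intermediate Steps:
-17730/(-23684) + 54²/((16759 + √(7950 + 435)) + 12061) = -17730*(-1/23684) + 2916/((16759 + √8385) + 12061) = 8865/11842 + 2916/(28820 + √8385)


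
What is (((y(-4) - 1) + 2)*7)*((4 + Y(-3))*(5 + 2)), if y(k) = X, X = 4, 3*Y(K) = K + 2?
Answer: 2695/3 ≈ 898.33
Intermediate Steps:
Y(K) = ⅔ + K/3 (Y(K) = (K + 2)/3 = (2 + K)/3 = ⅔ + K/3)
y(k) = 4
(((y(-4) - 1) + 2)*7)*((4 + Y(-3))*(5 + 2)) = (((4 - 1) + 2)*7)*((4 + (⅔ + (⅓)*(-3)))*(5 + 2)) = ((3 + 2)*7)*((4 + (⅔ - 1))*7) = (5*7)*((4 - ⅓)*7) = 35*((11/3)*7) = 35*(77/3) = 2695/3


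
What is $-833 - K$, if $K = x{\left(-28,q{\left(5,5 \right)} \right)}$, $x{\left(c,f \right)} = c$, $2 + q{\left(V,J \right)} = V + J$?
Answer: $-805$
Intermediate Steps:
$q{\left(V,J \right)} = -2 + J + V$ ($q{\left(V,J \right)} = -2 + \left(V + J\right) = -2 + \left(J + V\right) = -2 + J + V$)
$K = -28$
$-833 - K = -833 - -28 = -833 + 28 = -805$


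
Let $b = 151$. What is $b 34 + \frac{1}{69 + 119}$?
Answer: $\frac{965193}{188} \approx 5134.0$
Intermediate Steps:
$b 34 + \frac{1}{69 + 119} = 151 \cdot 34 + \frac{1}{69 + 119} = 5134 + \frac{1}{188} = \frac{965193}{188}$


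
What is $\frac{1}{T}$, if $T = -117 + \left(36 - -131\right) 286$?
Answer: $\frac{1}{47645} \approx 2.0989 \cdot 10^{-5}$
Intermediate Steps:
$T = 47645$ ($T = -117 + \left(36 + 131\right) 286 = -117 + 167 \cdot 286 = -117 + 47762 = 47645$)
$\frac{1}{T} = \frac{1}{47645}$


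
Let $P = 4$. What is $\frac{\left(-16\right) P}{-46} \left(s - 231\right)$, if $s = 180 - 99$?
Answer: $- \frac{4800}{23} \approx -208.7$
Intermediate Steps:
$s = 81$
$\frac{\left(-16\right) P}{-46} \left(s - 231\right) = \frac{\left(-16\right) 4}{-46} \left(81 - 231\right) = \left(-64\right) \left(- \frac{1}{46}\right) \left(-150\right) = \frac{32}{23} \left(-150\right) = - \frac{4800}{23}$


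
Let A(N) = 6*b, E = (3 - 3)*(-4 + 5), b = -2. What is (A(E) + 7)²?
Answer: 25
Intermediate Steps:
E = 0 (E = 0*1 = 0)
A(N) = -12 (A(N) = 6*(-2) = -12)
(A(E) + 7)² = (-12 + 7)² = (-5)² = 25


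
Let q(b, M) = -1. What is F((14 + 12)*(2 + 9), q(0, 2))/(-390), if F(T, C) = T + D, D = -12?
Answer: -137/195 ≈ -0.70256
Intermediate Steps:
F(T, C) = -12 + T (F(T, C) = T - 12 = -12 + T)
F((14 + 12)*(2 + 9), q(0, 2))/(-390) = (-12 + (14 + 12)*(2 + 9))/(-390) = (-12 + 26*11)*(-1/390) = (-12 + 286)*(-1/390) = 274*(-1/390) = -137/195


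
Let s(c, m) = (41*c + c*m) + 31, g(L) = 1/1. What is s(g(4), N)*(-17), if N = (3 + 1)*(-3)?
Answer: -1020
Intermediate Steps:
g(L) = 1
N = -12 (N = 4*(-3) = -12)
s(c, m) = 31 + 41*c + c*m
s(g(4), N)*(-17) = (31 + 41*1 + 1*(-12))*(-17) = (31 + 41 - 12)*(-17) = 60*(-17) = -1020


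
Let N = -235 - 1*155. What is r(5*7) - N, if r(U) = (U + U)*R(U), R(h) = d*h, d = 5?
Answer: 12640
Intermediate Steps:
R(h) = 5*h
r(U) = 10*U**2 (r(U) = (U + U)*(5*U) = (2*U)*(5*U) = 10*U**2)
N = -390 (N = -235 - 155 = -390)
r(5*7) - N = 10*(5*7)**2 - 1*(-390) = 10*35**2 + 390 = 10*1225 + 390 = 12250 + 390 = 12640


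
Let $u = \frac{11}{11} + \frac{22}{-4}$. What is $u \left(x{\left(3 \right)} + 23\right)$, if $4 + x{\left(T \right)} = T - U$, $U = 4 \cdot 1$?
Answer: $-81$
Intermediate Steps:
$U = 4$
$u = - \frac{9}{2}$ ($u = 11 \cdot \frac{1}{11} + 22 \left(- \frac{1}{4}\right) = 1 - \frac{11}{2} = - \frac{9}{2} \approx -4.5$)
$x{\left(T \right)} = -8 + T$ ($x{\left(T \right)} = -4 + \left(T - 4\right) = -4 + \left(-4 + T\right) = -8 + T$)
$u \left(x{\left(3 \right)} + 23\right) = - \frac{9 \left(\left(-8 + 3\right) + 23\right)}{2} = - \frac{9 \left(-5 + 23\right)}{2} = \left(- \frac{9}{2}\right) 18 = -81$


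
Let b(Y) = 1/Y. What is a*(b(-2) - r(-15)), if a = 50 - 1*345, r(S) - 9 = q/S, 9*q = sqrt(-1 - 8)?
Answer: 5605/2 - 59*I/9 ≈ 2802.5 - 6.5556*I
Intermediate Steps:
q = I/3 (q = sqrt(-1 - 8)/9 = sqrt(-9)/9 = (3*I)/9 = I/3 ≈ 0.33333*I)
r(S) = 9 + I/(3*S) (r(S) = 9 + (I/3)/S = 9 + I/(3*S))
b(Y) = 1/Y
a = -295 (a = 50 - 345 = -295)
a*(b(-2) - r(-15)) = -295*(1/(-2) - (9 + (1/3)*I/(-15))) = -295*(-1/2 - (9 + (1/3)*I*(-1/15))) = -295*(-1/2 - (9 - I/45)) = -295*(-1/2 + (-9 + I/45)) = -295*(-19/2 + I/45) = 5605/2 - 59*I/9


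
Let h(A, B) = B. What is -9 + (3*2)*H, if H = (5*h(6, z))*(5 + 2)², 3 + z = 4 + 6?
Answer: 10281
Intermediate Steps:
z = 7 (z = -3 + (4 + 6) = -3 + 10 = 7)
H = 1715 (H = (5*7)*(5 + 2)² = 35*7² = 35*49 = 1715)
-9 + (3*2)*H = -9 + (3*2)*1715 = -9 + 6*1715 = -9 + 10290 = 10281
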